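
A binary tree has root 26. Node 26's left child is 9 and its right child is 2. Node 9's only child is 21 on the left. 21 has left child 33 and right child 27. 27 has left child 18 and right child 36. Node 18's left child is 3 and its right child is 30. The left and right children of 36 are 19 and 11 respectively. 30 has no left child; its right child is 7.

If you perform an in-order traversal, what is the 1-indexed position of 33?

In-order visits the left subtree, then the node, then the right subtree.
At 26: go left to 9.
  At 9: go left to 21.
    At 21: go left to 33.
      33 is a leaf — visit 33.
    Visit 21.
    At 21: go right to 27.
      At 27: go left to 18.
        At 18: go left to 3.
          3 is a leaf — visit 3.
        Visit 18.
        At 18: go right to 30.
          At 30: no left child.
          Visit 30.
          At 30: go right to 7.
            7 is a leaf — visit 7.
      Visit 27.
      At 27: go right to 36.
        At 36: go left to 19.
          19 is a leaf — visit 19.
        Visit 36.
        At 36: go right to 11.
          11 is a leaf — visit 11.
  Visit 9.
  At 9: no right child.
Visit 26.
At 26: go right to 2.
  2 is a leaf — visit 2.
Full in-order sequence: 33, 21, 3, 18, 30, 7, 27, 19, 36, 11, 9, 26, 2.

1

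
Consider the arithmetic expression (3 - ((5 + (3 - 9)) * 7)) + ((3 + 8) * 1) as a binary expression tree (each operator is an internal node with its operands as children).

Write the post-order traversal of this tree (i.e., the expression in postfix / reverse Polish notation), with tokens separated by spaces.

3 5 3 9 - + 7 * - 3 8 + 1 * +

Post-order on an expression tree gives postfix notation: for each operator, emit left operand, right operand, then the operator.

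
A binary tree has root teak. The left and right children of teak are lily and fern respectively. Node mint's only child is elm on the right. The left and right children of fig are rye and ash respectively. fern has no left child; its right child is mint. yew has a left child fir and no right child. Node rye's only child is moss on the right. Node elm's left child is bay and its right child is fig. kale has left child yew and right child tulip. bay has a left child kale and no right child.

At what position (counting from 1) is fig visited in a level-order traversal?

7

Level-order visits nodes level by level from the root, left to right within each level.
Level 0: teak
Level 1: lily, fern
Level 2: mint
Level 3: elm
Level 4: bay, fig
Level 5: kale, rye, ash
Level 6: yew, tulip, moss
Level 7: fir
Full level-order sequence: teak, lily, fern, mint, elm, bay, fig, kale, rye, ash, yew, tulip, moss, fir.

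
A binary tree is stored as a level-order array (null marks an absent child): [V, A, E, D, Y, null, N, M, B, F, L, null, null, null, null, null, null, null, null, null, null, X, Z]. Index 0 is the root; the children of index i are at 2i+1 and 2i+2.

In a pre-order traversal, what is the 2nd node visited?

A

Pre-order visits the node, then its left subtree, then its right subtree.
Visit V.
At V: go left to A.
  Visit A.
  At A: go left to D.
    Visit D.
    At D: go left to M.
      M is a leaf — visit M.
    At D: go right to B.
      B is a leaf — visit B.
  At A: go right to Y.
    Visit Y.
    At Y: go left to F.
      F is a leaf — visit F.
    At Y: go right to L.
      Visit L.
      At L: go left to X.
        X is a leaf — visit X.
      At L: go right to Z.
        Z is a leaf — visit Z.
At V: go right to E.
  Visit E.
  At E: no left child.
  At E: go right to N.
    N is a leaf — visit N.
Full pre-order sequence: V, A, D, M, B, Y, F, L, X, Z, E, N.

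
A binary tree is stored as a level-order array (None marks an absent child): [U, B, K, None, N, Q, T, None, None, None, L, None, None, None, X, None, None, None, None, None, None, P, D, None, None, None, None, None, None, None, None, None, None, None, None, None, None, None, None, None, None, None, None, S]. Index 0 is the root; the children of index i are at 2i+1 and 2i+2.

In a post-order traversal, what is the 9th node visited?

Post-order visits the left subtree, then the right subtree, then the node.
At U: go left to B.
  At B: no left child.
  At B: go right to N.
    At N: no left child.
    At N: go right to L.
      At L: go left to P.
        At P: go left to S.
          S is a leaf — visit S.
        At P: no right child.
        Visit P.
      At L: go right to D.
        D is a leaf — visit D.
      Visit L.
    Visit N.
  Visit B.
At U: go right to K.
  At K: go left to Q.
    Q is a leaf — visit Q.
  At K: go right to T.
    At T: no left child.
    At T: go right to X.
      X is a leaf — visit X.
    Visit T.
  Visit K.
Visit U.
Full post-order sequence: S, P, D, L, N, B, Q, X, T, K, U.

T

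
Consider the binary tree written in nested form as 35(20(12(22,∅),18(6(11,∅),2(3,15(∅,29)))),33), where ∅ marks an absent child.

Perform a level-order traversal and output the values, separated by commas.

35, 20, 33, 12, 18, 22, 6, 2, 11, 3, 15, 29

Level-order visits nodes level by level from the root, left to right within each level.
Level 0: 35
Level 1: 20, 33
Level 2: 12, 18
Level 3: 22, 6, 2
Level 4: 11, 3, 15
Level 5: 29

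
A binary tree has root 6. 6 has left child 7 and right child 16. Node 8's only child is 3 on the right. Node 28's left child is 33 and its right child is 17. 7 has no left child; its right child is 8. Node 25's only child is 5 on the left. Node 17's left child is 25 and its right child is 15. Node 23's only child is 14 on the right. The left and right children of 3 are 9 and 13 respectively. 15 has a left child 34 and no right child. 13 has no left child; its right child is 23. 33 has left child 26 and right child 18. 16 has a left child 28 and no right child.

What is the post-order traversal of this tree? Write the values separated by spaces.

9 14 23 13 3 8 7 26 18 33 5 25 34 15 17 28 16 6

Post-order visits the left subtree, then the right subtree, then the node.
At 6: go left to 7.
  At 7: no left child.
  At 7: go right to 8.
    At 8: no left child.
    At 8: go right to 3.
      At 3: go left to 9.
        9 is a leaf — visit 9.
      At 3: go right to 13.
        At 13: no left child.
        At 13: go right to 23.
          At 23: no left child.
          At 23: go right to 14.
            14 is a leaf — visit 14.
          Visit 23.
        Visit 13.
      Visit 3.
    Visit 8.
  Visit 7.
At 6: go right to 16.
  At 16: go left to 28.
    At 28: go left to 33.
      At 33: go left to 26.
        26 is a leaf — visit 26.
      At 33: go right to 18.
        18 is a leaf — visit 18.
      Visit 33.
    At 28: go right to 17.
      At 17: go left to 25.
        At 25: go left to 5.
          5 is a leaf — visit 5.
        At 25: no right child.
        Visit 25.
      At 17: go right to 15.
        At 15: go left to 34.
          34 is a leaf — visit 34.
        At 15: no right child.
        Visit 15.
      Visit 17.
    Visit 28.
  At 16: no right child.
  Visit 16.
Visit 6.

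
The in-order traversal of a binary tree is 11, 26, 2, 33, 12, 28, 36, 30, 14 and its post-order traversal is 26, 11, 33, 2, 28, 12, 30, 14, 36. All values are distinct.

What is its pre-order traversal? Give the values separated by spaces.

The last element of post-order is the root; it splits in-order into left and right subtrees.
Root 36: left subtree has 6 nodes {11, 26, 2, 33, 12, 28}, right has 2 {30, 14}.
  Root 12: left subtree has 4 nodes {11, 26, 2, 33}, right has 1 {28}.
    Root 2: left subtree has 2 nodes {11, 26}, right has 1 {33}.
      Root 11: left subtree has 0 nodes { }, right has 1 {26}.
  Root 14: left subtree has 1 node {30}, right has 0 { }.

36 12 2 11 26 33 28 14 30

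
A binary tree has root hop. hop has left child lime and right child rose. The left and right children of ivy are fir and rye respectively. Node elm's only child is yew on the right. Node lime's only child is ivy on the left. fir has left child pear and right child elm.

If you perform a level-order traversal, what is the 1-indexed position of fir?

5

Level-order visits nodes level by level from the root, left to right within each level.
Level 0: hop
Level 1: lime, rose
Level 2: ivy
Level 3: fir, rye
Level 4: pear, elm
Level 5: yew
Full level-order sequence: hop, lime, rose, ivy, fir, rye, pear, elm, yew.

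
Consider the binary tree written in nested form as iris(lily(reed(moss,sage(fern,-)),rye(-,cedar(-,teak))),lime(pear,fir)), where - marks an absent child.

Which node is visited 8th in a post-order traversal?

Post-order visits the left subtree, then the right subtree, then the node.
At iris: go left to lily.
  At lily: go left to reed.
    At reed: go left to moss.
      moss is a leaf — visit moss.
    At reed: go right to sage.
      At sage: go left to fern.
        fern is a leaf — visit fern.
      At sage: no right child.
      Visit sage.
    Visit reed.
  At lily: go right to rye.
    At rye: no left child.
    At rye: go right to cedar.
      At cedar: no left child.
      At cedar: go right to teak.
        teak is a leaf — visit teak.
      Visit cedar.
    Visit rye.
  Visit lily.
At iris: go right to lime.
  At lime: go left to pear.
    pear is a leaf — visit pear.
  At lime: go right to fir.
    fir is a leaf — visit fir.
  Visit lime.
Visit iris.
Full post-order sequence: moss, fern, sage, reed, teak, cedar, rye, lily, pear, fir, lime, iris.

lily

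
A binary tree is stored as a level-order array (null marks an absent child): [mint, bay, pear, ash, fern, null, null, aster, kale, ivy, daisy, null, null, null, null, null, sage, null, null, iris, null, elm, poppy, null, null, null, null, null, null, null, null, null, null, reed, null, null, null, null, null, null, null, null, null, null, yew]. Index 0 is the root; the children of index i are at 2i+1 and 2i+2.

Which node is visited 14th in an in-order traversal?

In-order visits the left subtree, then the node, then the right subtree.
At mint: go left to bay.
  At bay: go left to ash.
    At ash: go left to aster.
      At aster: no left child.
      Visit aster.
      At aster: go right to sage.
        At sage: go left to reed.
          reed is a leaf — visit reed.
        Visit sage.
        At sage: no right child.
    Visit ash.
    At ash: go right to kale.
      kale is a leaf — visit kale.
  Visit bay.
  At bay: go right to fern.
    At fern: go left to ivy.
      At ivy: go left to iris.
        iris is a leaf — visit iris.
      Visit ivy.
      At ivy: no right child.
    Visit fern.
    At fern: go right to daisy.
      At daisy: go left to elm.
        At elm: no left child.
        Visit elm.
        At elm: go right to yew.
          yew is a leaf — visit yew.
      Visit daisy.
      At daisy: go right to poppy.
        poppy is a leaf — visit poppy.
Visit mint.
At mint: go right to pear.
  pear is a leaf — visit pear.
Full in-order sequence: aster, reed, sage, ash, kale, bay, iris, ivy, fern, elm, yew, daisy, poppy, mint, pear.

mint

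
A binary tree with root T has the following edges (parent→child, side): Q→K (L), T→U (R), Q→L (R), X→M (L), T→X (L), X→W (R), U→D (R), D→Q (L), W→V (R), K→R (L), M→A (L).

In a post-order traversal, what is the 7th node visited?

K

Post-order visits the left subtree, then the right subtree, then the node.
At T: go left to X.
  At X: go left to M.
    At M: go left to A.
      A is a leaf — visit A.
    At M: no right child.
    Visit M.
  At X: go right to W.
    At W: no left child.
    At W: go right to V.
      V is a leaf — visit V.
    Visit W.
  Visit X.
At T: go right to U.
  At U: no left child.
  At U: go right to D.
    At D: go left to Q.
      At Q: go left to K.
        At K: go left to R.
          R is a leaf — visit R.
        At K: no right child.
        Visit K.
      At Q: go right to L.
        L is a leaf — visit L.
      Visit Q.
    At D: no right child.
    Visit D.
  Visit U.
Visit T.
Full post-order sequence: A, M, V, W, X, R, K, L, Q, D, U, T.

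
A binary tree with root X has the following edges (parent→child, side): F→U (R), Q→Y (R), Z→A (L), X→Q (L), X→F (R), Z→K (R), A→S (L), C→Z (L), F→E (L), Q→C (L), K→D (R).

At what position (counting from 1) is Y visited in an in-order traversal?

8

In-order visits the left subtree, then the node, then the right subtree.
At X: go left to Q.
  At Q: go left to C.
    At C: go left to Z.
      At Z: go left to A.
        At A: go left to S.
          S is a leaf — visit S.
        Visit A.
        At A: no right child.
      Visit Z.
      At Z: go right to K.
        At K: no left child.
        Visit K.
        At K: go right to D.
          D is a leaf — visit D.
    Visit C.
    At C: no right child.
  Visit Q.
  At Q: go right to Y.
    Y is a leaf — visit Y.
Visit X.
At X: go right to F.
  At F: go left to E.
    E is a leaf — visit E.
  Visit F.
  At F: go right to U.
    U is a leaf — visit U.
Full in-order sequence: S, A, Z, K, D, C, Q, Y, X, E, F, U.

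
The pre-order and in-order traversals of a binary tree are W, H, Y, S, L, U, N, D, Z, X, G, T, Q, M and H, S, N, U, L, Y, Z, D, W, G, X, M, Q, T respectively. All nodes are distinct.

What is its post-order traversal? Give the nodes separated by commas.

The first element of pre-order is the root; it splits in-order into left and right subtrees.
Root W: left subtree has 8 nodes {H, S, N, U, L, Y, Z, D}, right has 5 {G, X, M, Q, T}.
  Root H: left subtree has 0 nodes { }, right has 7 {S, N, U, L, Y, Z, D}.
    Root Y: left subtree has 4 nodes {S, N, U, L}, right has 2 {Z, D}.
      Root S: left subtree has 0 nodes { }, right has 3 {N, U, L}.
        Root L: left subtree has 2 nodes {N, U}, right has 0 { }.
          Root U: left subtree has 1 node {N}, right has 0 { }.
      Root D: left subtree has 1 node {Z}, right has 0 { }.
  Root X: left subtree has 1 node {G}, right has 3 {M, Q, T}.
    Root T: left subtree has 2 nodes {M, Q}, right has 0 { }.
      Root Q: left subtree has 1 node {M}, right has 0 { }.

N, U, L, S, Z, D, Y, H, G, M, Q, T, X, W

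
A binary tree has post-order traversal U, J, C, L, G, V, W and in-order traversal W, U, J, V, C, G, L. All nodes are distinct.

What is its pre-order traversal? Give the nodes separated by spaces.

W V J U G C L

The last element of post-order is the root; it splits in-order into left and right subtrees.
Root W: left subtree has 0 nodes { }, right has 6 {U, J, V, C, G, L}.
  Root V: left subtree has 2 nodes {U, J}, right has 3 {C, G, L}.
    Root J: left subtree has 1 node {U}, right has 0 { }.
    Root G: left subtree has 1 node {C}, right has 1 {L}.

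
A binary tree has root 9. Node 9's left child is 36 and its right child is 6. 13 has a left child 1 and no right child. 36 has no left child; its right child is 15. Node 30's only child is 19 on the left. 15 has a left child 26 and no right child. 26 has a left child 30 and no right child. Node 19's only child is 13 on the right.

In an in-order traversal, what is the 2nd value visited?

19

In-order visits the left subtree, then the node, then the right subtree.
At 9: go left to 36.
  At 36: no left child.
  Visit 36.
  At 36: go right to 15.
    At 15: go left to 26.
      At 26: go left to 30.
        At 30: go left to 19.
          At 19: no left child.
          Visit 19.
          At 19: go right to 13.
            At 13: go left to 1.
              1 is a leaf — visit 1.
            Visit 13.
            At 13: no right child.
        Visit 30.
        At 30: no right child.
      Visit 26.
      At 26: no right child.
    Visit 15.
    At 15: no right child.
Visit 9.
At 9: go right to 6.
  6 is a leaf — visit 6.
Full in-order sequence: 36, 19, 1, 13, 30, 26, 15, 9, 6.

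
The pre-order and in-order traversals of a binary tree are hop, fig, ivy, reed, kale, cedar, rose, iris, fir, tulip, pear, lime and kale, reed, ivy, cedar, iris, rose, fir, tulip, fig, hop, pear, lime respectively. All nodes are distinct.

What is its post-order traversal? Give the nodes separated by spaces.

kale reed iris tulip fir rose cedar ivy fig lime pear hop

The first element of pre-order is the root; it splits in-order into left and right subtrees.
Root hop: left subtree has 9 nodes {kale, reed, ivy, cedar, iris, rose, fir, tulip, fig}, right has 2 {pear, lime}.
  Root fig: left subtree has 8 nodes {kale, reed, ivy, cedar, iris, rose, fir, tulip}, right has 0 { }.
    Root ivy: left subtree has 2 nodes {kale, reed}, right has 5 {cedar, iris, rose, fir, tulip}.
      Root reed: left subtree has 1 node {kale}, right has 0 { }.
      Root cedar: left subtree has 0 nodes { }, right has 4 {iris, rose, fir, tulip}.
        Root rose: left subtree has 1 node {iris}, right has 2 {fir, tulip}.
          Root fir: left subtree has 0 nodes { }, right has 1 {tulip}.
  Root pear: left subtree has 0 nodes { }, right has 1 {lime}.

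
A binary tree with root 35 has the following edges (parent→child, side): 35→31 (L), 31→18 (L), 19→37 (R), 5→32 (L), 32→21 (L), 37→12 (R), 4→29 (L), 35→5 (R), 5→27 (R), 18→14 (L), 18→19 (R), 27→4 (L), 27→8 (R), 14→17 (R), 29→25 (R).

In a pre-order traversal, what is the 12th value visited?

Pre-order visits the node, then its left subtree, then its right subtree.
Visit 35.
At 35: go left to 31.
  Visit 31.
  At 31: go left to 18.
    Visit 18.
    At 18: go left to 14.
      Visit 14.
      At 14: no left child.
      At 14: go right to 17.
        17 is a leaf — visit 17.
    At 18: go right to 19.
      Visit 19.
      At 19: no left child.
      At 19: go right to 37.
        Visit 37.
        At 37: no left child.
        At 37: go right to 12.
          12 is a leaf — visit 12.
  At 31: no right child.
At 35: go right to 5.
  Visit 5.
  At 5: go left to 32.
    Visit 32.
    At 32: go left to 21.
      21 is a leaf — visit 21.
    At 32: no right child.
  At 5: go right to 27.
    Visit 27.
    At 27: go left to 4.
      Visit 4.
      At 4: go left to 29.
        Visit 29.
        At 29: no left child.
        At 29: go right to 25.
          25 is a leaf — visit 25.
      At 4: no right child.
    At 27: go right to 8.
      8 is a leaf — visit 8.
Full pre-order sequence: 35, 31, 18, 14, 17, 19, 37, 12, 5, 32, 21, 27, 4, 29, 25, 8.

27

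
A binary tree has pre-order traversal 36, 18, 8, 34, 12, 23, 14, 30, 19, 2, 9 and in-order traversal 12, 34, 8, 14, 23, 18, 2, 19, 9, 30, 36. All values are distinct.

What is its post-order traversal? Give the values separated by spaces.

The first element of pre-order is the root; it splits in-order into left and right subtrees.
Root 36: left subtree has 10 nodes {12, 34, 8, 14, 23, 18, 2, 19, 9, 30}, right has 0 { }.
  Root 18: left subtree has 5 nodes {12, 34, 8, 14, 23}, right has 4 {2, 19, 9, 30}.
    Root 8: left subtree has 2 nodes {12, 34}, right has 2 {14, 23}.
      Root 34: left subtree has 1 node {12}, right has 0 { }.
      Root 23: left subtree has 1 node {14}, right has 0 { }.
    Root 30: left subtree has 3 nodes {2, 19, 9}, right has 0 { }.
      Root 19: left subtree has 1 node {2}, right has 1 {9}.

12 34 14 23 8 2 9 19 30 18 36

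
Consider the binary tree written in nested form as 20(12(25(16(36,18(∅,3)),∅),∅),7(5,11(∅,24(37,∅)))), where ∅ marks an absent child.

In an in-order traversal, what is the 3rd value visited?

In-order visits the left subtree, then the node, then the right subtree.
At 20: go left to 12.
  At 12: go left to 25.
    At 25: go left to 16.
      At 16: go left to 36.
        36 is a leaf — visit 36.
      Visit 16.
      At 16: go right to 18.
        At 18: no left child.
        Visit 18.
        At 18: go right to 3.
          3 is a leaf — visit 3.
    Visit 25.
    At 25: no right child.
  Visit 12.
  At 12: no right child.
Visit 20.
At 20: go right to 7.
  At 7: go left to 5.
    5 is a leaf — visit 5.
  Visit 7.
  At 7: go right to 11.
    At 11: no left child.
    Visit 11.
    At 11: go right to 24.
      At 24: go left to 37.
        37 is a leaf — visit 37.
      Visit 24.
      At 24: no right child.
Full in-order sequence: 36, 16, 18, 3, 25, 12, 20, 5, 7, 11, 37, 24.

18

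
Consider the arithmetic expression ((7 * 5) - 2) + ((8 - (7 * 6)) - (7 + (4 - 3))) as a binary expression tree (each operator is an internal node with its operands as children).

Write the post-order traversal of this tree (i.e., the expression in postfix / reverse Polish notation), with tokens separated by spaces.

Post-order on an expression tree gives postfix notation: for each operator, emit left operand, right operand, then the operator.

7 5 * 2 - 8 7 6 * - 7 4 3 - + - +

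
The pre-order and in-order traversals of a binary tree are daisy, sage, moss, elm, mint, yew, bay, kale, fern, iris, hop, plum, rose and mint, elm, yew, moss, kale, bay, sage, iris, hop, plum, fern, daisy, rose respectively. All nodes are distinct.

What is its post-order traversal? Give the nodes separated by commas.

mint, yew, elm, kale, bay, moss, plum, hop, iris, fern, sage, rose, daisy

The first element of pre-order is the root; it splits in-order into left and right subtrees.
Root daisy: left subtree has 11 nodes {mint, elm, yew, moss, kale, bay, sage, iris, hop, plum, fern}, right has 1 {rose}.
  Root sage: left subtree has 6 nodes {mint, elm, yew, moss, kale, bay}, right has 4 {iris, hop, plum, fern}.
    Root moss: left subtree has 3 nodes {mint, elm, yew}, right has 2 {kale, bay}.
      Root elm: left subtree has 1 node {mint}, right has 1 {yew}.
      Root bay: left subtree has 1 node {kale}, right has 0 { }.
    Root fern: left subtree has 3 nodes {iris, hop, plum}, right has 0 { }.
      Root iris: left subtree has 0 nodes { }, right has 2 {hop, plum}.
        Root hop: left subtree has 0 nodes { }, right has 1 {plum}.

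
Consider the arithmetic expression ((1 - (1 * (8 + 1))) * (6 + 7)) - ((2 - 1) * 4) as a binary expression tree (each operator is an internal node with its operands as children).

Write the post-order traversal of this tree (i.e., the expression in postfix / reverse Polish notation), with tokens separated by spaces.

Post-order on an expression tree gives postfix notation: for each operator, emit left operand, right operand, then the operator.

1 1 8 1 + * - 6 7 + * 2 1 - 4 * -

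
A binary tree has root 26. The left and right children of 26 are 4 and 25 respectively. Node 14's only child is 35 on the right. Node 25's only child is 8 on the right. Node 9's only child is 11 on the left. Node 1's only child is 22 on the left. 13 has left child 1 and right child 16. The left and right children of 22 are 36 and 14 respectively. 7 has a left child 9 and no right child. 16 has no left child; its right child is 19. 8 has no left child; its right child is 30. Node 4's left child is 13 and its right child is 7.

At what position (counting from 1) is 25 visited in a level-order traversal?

3

Level-order visits nodes level by level from the root, left to right within each level.
Level 0: 26
Level 1: 4, 25
Level 2: 13, 7, 8
Level 3: 1, 16, 9, 30
Level 4: 22, 19, 11
Level 5: 36, 14
Level 6: 35
Full level-order sequence: 26, 4, 25, 13, 7, 8, 1, 16, 9, 30, 22, 19, 11, 36, 14, 35.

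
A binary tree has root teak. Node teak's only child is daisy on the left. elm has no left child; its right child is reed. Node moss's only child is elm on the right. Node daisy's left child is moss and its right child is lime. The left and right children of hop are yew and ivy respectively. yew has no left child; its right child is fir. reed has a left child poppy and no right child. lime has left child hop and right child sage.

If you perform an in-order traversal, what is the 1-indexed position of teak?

In-order visits the left subtree, then the node, then the right subtree.
At teak: go left to daisy.
  At daisy: go left to moss.
    At moss: no left child.
    Visit moss.
    At moss: go right to elm.
      At elm: no left child.
      Visit elm.
      At elm: go right to reed.
        At reed: go left to poppy.
          poppy is a leaf — visit poppy.
        Visit reed.
        At reed: no right child.
  Visit daisy.
  At daisy: go right to lime.
    At lime: go left to hop.
      At hop: go left to yew.
        At yew: no left child.
        Visit yew.
        At yew: go right to fir.
          fir is a leaf — visit fir.
      Visit hop.
      At hop: go right to ivy.
        ivy is a leaf — visit ivy.
    Visit lime.
    At lime: go right to sage.
      sage is a leaf — visit sage.
Visit teak.
At teak: no right child.
Full in-order sequence: moss, elm, poppy, reed, daisy, yew, fir, hop, ivy, lime, sage, teak.

12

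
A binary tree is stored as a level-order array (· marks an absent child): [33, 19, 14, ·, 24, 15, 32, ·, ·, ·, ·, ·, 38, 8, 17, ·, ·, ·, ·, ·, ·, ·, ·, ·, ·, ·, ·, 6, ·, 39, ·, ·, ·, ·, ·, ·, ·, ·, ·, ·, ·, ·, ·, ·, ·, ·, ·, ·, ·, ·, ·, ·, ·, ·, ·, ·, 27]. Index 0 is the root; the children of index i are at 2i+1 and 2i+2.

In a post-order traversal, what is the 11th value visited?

14

Post-order visits the left subtree, then the right subtree, then the node.
At 33: go left to 19.
  At 19: no left child.
  At 19: go right to 24.
    24 is a leaf — visit 24.
  Visit 19.
At 33: go right to 14.
  At 14: go left to 15.
    At 15: no left child.
    At 15: go right to 38.
      38 is a leaf — visit 38.
    Visit 15.
  At 14: go right to 32.
    At 32: go left to 8.
      At 8: go left to 6.
        At 6: no left child.
        At 6: go right to 27.
          27 is a leaf — visit 27.
        Visit 6.
      At 8: no right child.
      Visit 8.
    At 32: go right to 17.
      At 17: go left to 39.
        39 is a leaf — visit 39.
      At 17: no right child.
      Visit 17.
    Visit 32.
  Visit 14.
Visit 33.
Full post-order sequence: 24, 19, 38, 15, 27, 6, 8, 39, 17, 32, 14, 33.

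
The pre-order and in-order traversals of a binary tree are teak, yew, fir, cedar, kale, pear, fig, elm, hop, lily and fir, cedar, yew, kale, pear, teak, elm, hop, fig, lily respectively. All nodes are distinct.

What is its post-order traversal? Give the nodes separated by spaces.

The first element of pre-order is the root; it splits in-order into left and right subtrees.
Root teak: left subtree has 5 nodes {fir, cedar, yew, kale, pear}, right has 4 {elm, hop, fig, lily}.
  Root yew: left subtree has 2 nodes {fir, cedar}, right has 2 {kale, pear}.
    Root fir: left subtree has 0 nodes { }, right has 1 {cedar}.
    Root kale: left subtree has 0 nodes { }, right has 1 {pear}.
  Root fig: left subtree has 2 nodes {elm, hop}, right has 1 {lily}.
    Root elm: left subtree has 0 nodes { }, right has 1 {hop}.

cedar fir pear kale yew hop elm lily fig teak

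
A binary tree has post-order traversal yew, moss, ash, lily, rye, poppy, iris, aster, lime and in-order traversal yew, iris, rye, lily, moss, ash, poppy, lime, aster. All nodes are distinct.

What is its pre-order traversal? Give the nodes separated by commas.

lime, iris, yew, poppy, rye, lily, ash, moss, aster

The last element of post-order is the root; it splits in-order into left and right subtrees.
Root lime: left subtree has 7 nodes {yew, iris, rye, lily, moss, ash, poppy}, right has 1 {aster}.
  Root iris: left subtree has 1 node {yew}, right has 5 {rye, lily, moss, ash, poppy}.
    Root poppy: left subtree has 4 nodes {rye, lily, moss, ash}, right has 0 { }.
      Root rye: left subtree has 0 nodes { }, right has 3 {lily, moss, ash}.
        Root lily: left subtree has 0 nodes { }, right has 2 {moss, ash}.
          Root ash: left subtree has 1 node {moss}, right has 0 { }.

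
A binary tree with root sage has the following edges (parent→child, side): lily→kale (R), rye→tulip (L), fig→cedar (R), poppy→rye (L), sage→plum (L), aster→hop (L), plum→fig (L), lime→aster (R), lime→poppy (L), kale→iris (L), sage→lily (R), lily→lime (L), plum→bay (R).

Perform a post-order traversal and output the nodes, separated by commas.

Post-order visits the left subtree, then the right subtree, then the node.
At sage: go left to plum.
  At plum: go left to fig.
    At fig: no left child.
    At fig: go right to cedar.
      cedar is a leaf — visit cedar.
    Visit fig.
  At plum: go right to bay.
    bay is a leaf — visit bay.
  Visit plum.
At sage: go right to lily.
  At lily: go left to lime.
    At lime: go left to poppy.
      At poppy: go left to rye.
        At rye: go left to tulip.
          tulip is a leaf — visit tulip.
        At rye: no right child.
        Visit rye.
      At poppy: no right child.
      Visit poppy.
    At lime: go right to aster.
      At aster: go left to hop.
        hop is a leaf — visit hop.
      At aster: no right child.
      Visit aster.
    Visit lime.
  At lily: go right to kale.
    At kale: go left to iris.
      iris is a leaf — visit iris.
    At kale: no right child.
    Visit kale.
  Visit lily.
Visit sage.

cedar, fig, bay, plum, tulip, rye, poppy, hop, aster, lime, iris, kale, lily, sage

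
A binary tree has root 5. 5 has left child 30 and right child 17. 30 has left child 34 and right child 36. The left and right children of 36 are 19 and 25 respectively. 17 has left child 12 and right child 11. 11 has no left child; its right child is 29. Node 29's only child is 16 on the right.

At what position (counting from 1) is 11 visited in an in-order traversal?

9

In-order visits the left subtree, then the node, then the right subtree.
At 5: go left to 30.
  At 30: go left to 34.
    34 is a leaf — visit 34.
  Visit 30.
  At 30: go right to 36.
    At 36: go left to 19.
      19 is a leaf — visit 19.
    Visit 36.
    At 36: go right to 25.
      25 is a leaf — visit 25.
Visit 5.
At 5: go right to 17.
  At 17: go left to 12.
    12 is a leaf — visit 12.
  Visit 17.
  At 17: go right to 11.
    At 11: no left child.
    Visit 11.
    At 11: go right to 29.
      At 29: no left child.
      Visit 29.
      At 29: go right to 16.
        16 is a leaf — visit 16.
Full in-order sequence: 34, 30, 19, 36, 25, 5, 12, 17, 11, 29, 16.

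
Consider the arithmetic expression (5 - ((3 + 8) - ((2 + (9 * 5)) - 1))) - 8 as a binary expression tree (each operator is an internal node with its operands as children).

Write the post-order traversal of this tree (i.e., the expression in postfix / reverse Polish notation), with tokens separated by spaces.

5 3 8 + 2 9 5 * + 1 - - - 8 -

Post-order on an expression tree gives postfix notation: for each operator, emit left operand, right operand, then the operator.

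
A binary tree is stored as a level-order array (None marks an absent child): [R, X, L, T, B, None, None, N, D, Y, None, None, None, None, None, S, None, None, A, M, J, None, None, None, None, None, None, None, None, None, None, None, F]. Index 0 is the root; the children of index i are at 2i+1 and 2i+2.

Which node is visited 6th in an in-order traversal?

A

In-order visits the left subtree, then the node, then the right subtree.
At R: go left to X.
  At X: go left to T.
    At T: go left to N.
      At N: go left to S.
        At S: no left child.
        Visit S.
        At S: go right to F.
          F is a leaf — visit F.
      Visit N.
      At N: no right child.
    Visit T.
    At T: go right to D.
      At D: no left child.
      Visit D.
      At D: go right to A.
        A is a leaf — visit A.
  Visit X.
  At X: go right to B.
    At B: go left to Y.
      At Y: go left to M.
        M is a leaf — visit M.
      Visit Y.
      At Y: go right to J.
        J is a leaf — visit J.
    Visit B.
    At B: no right child.
Visit R.
At R: go right to L.
  L is a leaf — visit L.
Full in-order sequence: S, F, N, T, D, A, X, M, Y, J, B, R, L.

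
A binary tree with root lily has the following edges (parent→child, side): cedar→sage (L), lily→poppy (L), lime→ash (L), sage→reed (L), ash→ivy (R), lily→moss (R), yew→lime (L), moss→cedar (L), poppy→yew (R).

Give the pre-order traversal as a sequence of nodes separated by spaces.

lily poppy yew lime ash ivy moss cedar sage reed

Pre-order visits the node, then its left subtree, then its right subtree.
Visit lily.
At lily: go left to poppy.
  Visit poppy.
  At poppy: no left child.
  At poppy: go right to yew.
    Visit yew.
    At yew: go left to lime.
      Visit lime.
      At lime: go left to ash.
        Visit ash.
        At ash: no left child.
        At ash: go right to ivy.
          ivy is a leaf — visit ivy.
      At lime: no right child.
    At yew: no right child.
At lily: go right to moss.
  Visit moss.
  At moss: go left to cedar.
    Visit cedar.
    At cedar: go left to sage.
      Visit sage.
      At sage: go left to reed.
        reed is a leaf — visit reed.
      At sage: no right child.
    At cedar: no right child.
  At moss: no right child.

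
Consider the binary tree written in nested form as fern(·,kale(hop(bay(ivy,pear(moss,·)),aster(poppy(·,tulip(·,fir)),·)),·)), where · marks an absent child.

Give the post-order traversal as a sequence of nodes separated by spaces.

Post-order visits the left subtree, then the right subtree, then the node.
At fern: no left child.
At fern: go right to kale.
  At kale: go left to hop.
    At hop: go left to bay.
      At bay: go left to ivy.
        ivy is a leaf — visit ivy.
      At bay: go right to pear.
        At pear: go left to moss.
          moss is a leaf — visit moss.
        At pear: no right child.
        Visit pear.
      Visit bay.
    At hop: go right to aster.
      At aster: go left to poppy.
        At poppy: no left child.
        At poppy: go right to tulip.
          At tulip: no left child.
          At tulip: go right to fir.
            fir is a leaf — visit fir.
          Visit tulip.
        Visit poppy.
      At aster: no right child.
      Visit aster.
    Visit hop.
  At kale: no right child.
  Visit kale.
Visit fern.

ivy moss pear bay fir tulip poppy aster hop kale fern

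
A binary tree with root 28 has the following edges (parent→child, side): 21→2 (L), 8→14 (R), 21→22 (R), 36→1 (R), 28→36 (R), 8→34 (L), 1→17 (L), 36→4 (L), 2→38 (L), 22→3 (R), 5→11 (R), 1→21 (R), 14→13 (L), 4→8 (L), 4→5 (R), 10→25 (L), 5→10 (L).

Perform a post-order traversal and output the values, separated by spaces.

Post-order visits the left subtree, then the right subtree, then the node.
At 28: no left child.
At 28: go right to 36.
  At 36: go left to 4.
    At 4: go left to 8.
      At 8: go left to 34.
        34 is a leaf — visit 34.
      At 8: go right to 14.
        At 14: go left to 13.
          13 is a leaf — visit 13.
        At 14: no right child.
        Visit 14.
      Visit 8.
    At 4: go right to 5.
      At 5: go left to 10.
        At 10: go left to 25.
          25 is a leaf — visit 25.
        At 10: no right child.
        Visit 10.
      At 5: go right to 11.
        11 is a leaf — visit 11.
      Visit 5.
    Visit 4.
  At 36: go right to 1.
    At 1: go left to 17.
      17 is a leaf — visit 17.
    At 1: go right to 21.
      At 21: go left to 2.
        At 2: go left to 38.
          38 is a leaf — visit 38.
        At 2: no right child.
        Visit 2.
      At 21: go right to 22.
        At 22: no left child.
        At 22: go right to 3.
          3 is a leaf — visit 3.
        Visit 22.
      Visit 21.
    Visit 1.
  Visit 36.
Visit 28.

34 13 14 8 25 10 11 5 4 17 38 2 3 22 21 1 36 28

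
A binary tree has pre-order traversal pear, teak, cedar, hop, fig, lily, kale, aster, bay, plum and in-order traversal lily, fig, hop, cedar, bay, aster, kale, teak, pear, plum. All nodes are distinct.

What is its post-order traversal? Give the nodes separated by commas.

The first element of pre-order is the root; it splits in-order into left and right subtrees.
Root pear: left subtree has 8 nodes {lily, fig, hop, cedar, bay, aster, kale, teak}, right has 1 {plum}.
  Root teak: left subtree has 7 nodes {lily, fig, hop, cedar, bay, aster, kale}, right has 0 { }.
    Root cedar: left subtree has 3 nodes {lily, fig, hop}, right has 3 {bay, aster, kale}.
      Root hop: left subtree has 2 nodes {lily, fig}, right has 0 { }.
        Root fig: left subtree has 1 node {lily}, right has 0 { }.
      Root kale: left subtree has 2 nodes {bay, aster}, right has 0 { }.
        Root aster: left subtree has 1 node {bay}, right has 0 { }.

lily, fig, hop, bay, aster, kale, cedar, teak, plum, pear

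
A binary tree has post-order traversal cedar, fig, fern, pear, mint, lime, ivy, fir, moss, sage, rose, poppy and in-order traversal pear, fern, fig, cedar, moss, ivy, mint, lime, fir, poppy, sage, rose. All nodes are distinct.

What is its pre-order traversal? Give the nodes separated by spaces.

The last element of post-order is the root; it splits in-order into left and right subtrees.
Root poppy: left subtree has 9 nodes {pear, fern, fig, cedar, moss, ivy, mint, lime, fir}, right has 2 {sage, rose}.
  Root moss: left subtree has 4 nodes {pear, fern, fig, cedar}, right has 4 {ivy, mint, lime, fir}.
    Root pear: left subtree has 0 nodes { }, right has 3 {fern, fig, cedar}.
      Root fern: left subtree has 0 nodes { }, right has 2 {fig, cedar}.
        Root fig: left subtree has 0 nodes { }, right has 1 {cedar}.
    Root fir: left subtree has 3 nodes {ivy, mint, lime}, right has 0 { }.
      Root ivy: left subtree has 0 nodes { }, right has 2 {mint, lime}.
        Root lime: left subtree has 1 node {mint}, right has 0 { }.
  Root rose: left subtree has 1 node {sage}, right has 0 { }.

poppy moss pear fern fig cedar fir ivy lime mint rose sage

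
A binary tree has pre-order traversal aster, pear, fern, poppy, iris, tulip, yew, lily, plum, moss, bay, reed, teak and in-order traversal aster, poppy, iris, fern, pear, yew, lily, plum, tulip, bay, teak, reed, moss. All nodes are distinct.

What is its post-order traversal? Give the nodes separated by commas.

iris, poppy, fern, plum, lily, yew, teak, reed, bay, moss, tulip, pear, aster

The first element of pre-order is the root; it splits in-order into left and right subtrees.
Root aster: left subtree has 0 nodes { }, right has 12 {poppy, iris, fern, pear, yew, lily, plum, tulip, bay, teak, reed, moss}.
  Root pear: left subtree has 3 nodes {poppy, iris, fern}, right has 8 {yew, lily, plum, tulip, bay, teak, reed, moss}.
    Root fern: left subtree has 2 nodes {poppy, iris}, right has 0 { }.
      Root poppy: left subtree has 0 nodes { }, right has 1 {iris}.
    Root tulip: left subtree has 3 nodes {yew, lily, plum}, right has 4 {bay, teak, reed, moss}.
      Root yew: left subtree has 0 nodes { }, right has 2 {lily, plum}.
        Root lily: left subtree has 0 nodes { }, right has 1 {plum}.
      Root moss: left subtree has 3 nodes {bay, teak, reed}, right has 0 { }.
        Root bay: left subtree has 0 nodes { }, right has 2 {teak, reed}.
          Root reed: left subtree has 1 node {teak}, right has 0 { }.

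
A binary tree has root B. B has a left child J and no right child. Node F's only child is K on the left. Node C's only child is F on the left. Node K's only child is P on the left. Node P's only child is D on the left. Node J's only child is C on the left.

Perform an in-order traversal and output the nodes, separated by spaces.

D P K F C J B

In-order visits the left subtree, then the node, then the right subtree.
At B: go left to J.
  At J: go left to C.
    At C: go left to F.
      At F: go left to K.
        At K: go left to P.
          At P: go left to D.
            D is a leaf — visit D.
          Visit P.
          At P: no right child.
        Visit K.
        At K: no right child.
      Visit F.
      At F: no right child.
    Visit C.
    At C: no right child.
  Visit J.
  At J: no right child.
Visit B.
At B: no right child.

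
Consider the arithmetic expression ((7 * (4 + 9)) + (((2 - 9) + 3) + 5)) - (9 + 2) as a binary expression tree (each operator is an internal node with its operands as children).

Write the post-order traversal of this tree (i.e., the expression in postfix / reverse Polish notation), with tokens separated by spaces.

Post-order on an expression tree gives postfix notation: for each operator, emit left operand, right operand, then the operator.

7 4 9 + * 2 9 - 3 + 5 + + 9 2 + -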